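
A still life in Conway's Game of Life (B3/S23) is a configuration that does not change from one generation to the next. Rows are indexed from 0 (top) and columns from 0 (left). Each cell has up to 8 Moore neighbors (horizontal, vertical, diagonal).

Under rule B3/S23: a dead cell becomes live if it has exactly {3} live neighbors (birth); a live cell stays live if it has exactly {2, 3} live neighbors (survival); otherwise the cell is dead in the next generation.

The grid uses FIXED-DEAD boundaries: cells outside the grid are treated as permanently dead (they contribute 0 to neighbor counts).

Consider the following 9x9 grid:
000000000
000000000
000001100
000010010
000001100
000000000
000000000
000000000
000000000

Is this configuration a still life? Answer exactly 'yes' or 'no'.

Answer: yes

Derivation:
Compute generation 1 and compare to generation 0 (given above):
Generation 1:
000000000
000000000
000001100
000010010
000001100
000000000
000000000
000000000
000000000
The grids are IDENTICAL -> still life.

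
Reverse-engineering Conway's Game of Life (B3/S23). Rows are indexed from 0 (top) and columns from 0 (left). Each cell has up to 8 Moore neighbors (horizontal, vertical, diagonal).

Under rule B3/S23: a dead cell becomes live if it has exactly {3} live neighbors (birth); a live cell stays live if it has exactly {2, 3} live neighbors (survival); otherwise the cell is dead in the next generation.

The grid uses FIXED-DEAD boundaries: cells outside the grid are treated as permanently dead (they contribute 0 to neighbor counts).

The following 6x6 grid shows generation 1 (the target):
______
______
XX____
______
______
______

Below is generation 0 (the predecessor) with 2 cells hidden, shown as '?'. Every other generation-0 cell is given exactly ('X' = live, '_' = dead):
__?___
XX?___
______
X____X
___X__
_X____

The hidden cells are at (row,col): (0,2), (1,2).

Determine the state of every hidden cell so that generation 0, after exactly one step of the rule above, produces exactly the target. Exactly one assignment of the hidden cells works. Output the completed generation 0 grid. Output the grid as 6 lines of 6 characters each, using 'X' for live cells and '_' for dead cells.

Answer: ______
XX____
______
X____X
___X__
_X____

Derivation:
Hidden generation-0 cells (in order): (0,2), (1,2).
A hidden cell only influences target cells in its own 3x3 neighborhood. Try each of the 2^2 = 4 assignments, step the completed generation 0 forward once under B3/S23, and compare with the target:
  (0,2)=_ (1,2)=_ -> step reproduces the target at every cell -> ACCEPT
  (0,2)=_ (1,2)=X -> step gives (0,1)='X' but target has '_' -> reject
  (0,2)=X (1,2)=_ -> step gives (0,1)='X' but target has '_' -> reject
  (0,2)=X (1,2)=X -> step gives (0,2)='X' but target has '_' -> reject
Unique solution: (0,2)=dead, (1,2)=dead.
Check: live-neighbor counts of every cell in the completed generation 0:
221000
111000
331011
011120
222021
102110
Applying B3/S23 to generation 0 with these counts gives:
______
______
XX____
______
______
______
which matches the target exactly.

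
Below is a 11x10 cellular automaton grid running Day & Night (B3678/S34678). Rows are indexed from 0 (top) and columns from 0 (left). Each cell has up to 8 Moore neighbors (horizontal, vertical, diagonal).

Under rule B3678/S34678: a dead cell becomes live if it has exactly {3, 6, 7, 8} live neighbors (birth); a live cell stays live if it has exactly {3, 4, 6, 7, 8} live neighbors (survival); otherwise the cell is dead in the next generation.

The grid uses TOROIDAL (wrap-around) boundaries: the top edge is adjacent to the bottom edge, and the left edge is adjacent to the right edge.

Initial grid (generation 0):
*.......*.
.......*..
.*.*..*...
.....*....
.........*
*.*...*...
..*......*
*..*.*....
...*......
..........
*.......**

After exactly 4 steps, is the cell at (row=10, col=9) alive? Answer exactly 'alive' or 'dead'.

Answer: dead

Derivation:
Simulating step by step:
Generation 0 (given above): 20 live cells
Generation 1: 11 live cells
.......**.
..........
..........
..........
..........
.*.......*
*..*......
..*.*.....
....*.....
.........*
.........*
Generation 2: 4 live cells
..........
..........
..........
..........
..........
*.........
.**.......
..........
...*......
..........
..........
Generation 3: 2 live cells
..........
..........
..........
..........
..........
.*........
..........
..*.......
..........
..........
..........
Generation 4: 0 live cells
..........
..........
..........
..........
..........
..........
..........
..........
..........
..........
..........

Cell (10,9) at generation 4: 0 -> dead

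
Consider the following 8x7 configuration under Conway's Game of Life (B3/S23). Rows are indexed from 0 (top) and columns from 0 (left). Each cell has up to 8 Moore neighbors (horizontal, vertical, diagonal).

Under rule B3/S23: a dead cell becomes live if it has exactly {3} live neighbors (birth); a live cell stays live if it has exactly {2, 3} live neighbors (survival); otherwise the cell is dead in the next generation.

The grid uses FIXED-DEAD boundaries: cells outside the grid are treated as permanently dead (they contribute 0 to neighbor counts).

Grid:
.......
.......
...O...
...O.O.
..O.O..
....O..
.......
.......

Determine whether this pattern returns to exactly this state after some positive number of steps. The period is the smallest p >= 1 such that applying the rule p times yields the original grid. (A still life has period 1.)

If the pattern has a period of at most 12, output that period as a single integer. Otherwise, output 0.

Answer: 2

Derivation:
Simulating and comparing each generation to the original:
Gen 0 (original, given above): 6 live cells
Gen 1: 6 live cells, differs from original
Gen 2: 6 live cells, MATCHES original -> period = 2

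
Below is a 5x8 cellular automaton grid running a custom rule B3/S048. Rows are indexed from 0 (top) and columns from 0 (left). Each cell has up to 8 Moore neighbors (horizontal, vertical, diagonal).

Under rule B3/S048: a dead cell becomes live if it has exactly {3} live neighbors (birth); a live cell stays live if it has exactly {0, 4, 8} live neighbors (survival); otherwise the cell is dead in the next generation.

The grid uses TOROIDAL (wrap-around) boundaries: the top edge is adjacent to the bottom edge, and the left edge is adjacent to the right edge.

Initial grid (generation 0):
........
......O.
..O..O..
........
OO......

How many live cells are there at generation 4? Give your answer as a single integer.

Simulating step by step:
Generation 0 (given above): 5 live cells
Generation 1: 2 live cells
........
........
..O.....
.O......
........
Generation 2: 0 live cells
........
........
........
........
........
Generation 3: 0 live cells
........
........
........
........
........
Generation 4: 0 live cells
........
........
........
........
........
Population at generation 4: 0

Answer: 0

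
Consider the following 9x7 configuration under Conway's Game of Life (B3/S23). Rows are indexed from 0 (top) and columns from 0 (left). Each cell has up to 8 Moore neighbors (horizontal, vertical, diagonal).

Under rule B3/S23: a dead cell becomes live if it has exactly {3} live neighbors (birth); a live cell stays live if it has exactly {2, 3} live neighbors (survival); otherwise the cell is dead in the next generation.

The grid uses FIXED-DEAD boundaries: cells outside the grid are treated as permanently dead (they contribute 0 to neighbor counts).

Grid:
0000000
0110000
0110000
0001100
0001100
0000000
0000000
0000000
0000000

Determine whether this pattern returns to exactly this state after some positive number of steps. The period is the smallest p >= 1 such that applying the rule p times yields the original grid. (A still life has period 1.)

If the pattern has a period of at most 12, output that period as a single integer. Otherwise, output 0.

Answer: 2

Derivation:
Simulating and comparing each generation to the original:
Gen 0 (original, given above): 8 live cells
Gen 1: 6 live cells, differs from original
Gen 2: 8 live cells, MATCHES original -> period = 2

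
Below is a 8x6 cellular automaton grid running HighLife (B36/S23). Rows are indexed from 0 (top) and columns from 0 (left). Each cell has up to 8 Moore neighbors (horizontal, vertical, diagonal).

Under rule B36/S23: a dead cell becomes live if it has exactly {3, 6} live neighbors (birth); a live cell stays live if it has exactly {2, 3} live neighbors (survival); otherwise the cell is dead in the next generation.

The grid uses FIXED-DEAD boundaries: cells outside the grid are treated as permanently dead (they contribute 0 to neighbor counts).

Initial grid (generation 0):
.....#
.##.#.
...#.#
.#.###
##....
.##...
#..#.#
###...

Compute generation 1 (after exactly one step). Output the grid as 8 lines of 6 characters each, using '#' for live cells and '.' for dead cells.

Answer: ......
..####
.#..##
##.#.#
#..##.
..#...
##.#..
###...

Derivation:
Simulating step by step:
Generation 0 (given above): 20 live cells
Generation 1: 21 live cells
(generation 1 grid is the final answer)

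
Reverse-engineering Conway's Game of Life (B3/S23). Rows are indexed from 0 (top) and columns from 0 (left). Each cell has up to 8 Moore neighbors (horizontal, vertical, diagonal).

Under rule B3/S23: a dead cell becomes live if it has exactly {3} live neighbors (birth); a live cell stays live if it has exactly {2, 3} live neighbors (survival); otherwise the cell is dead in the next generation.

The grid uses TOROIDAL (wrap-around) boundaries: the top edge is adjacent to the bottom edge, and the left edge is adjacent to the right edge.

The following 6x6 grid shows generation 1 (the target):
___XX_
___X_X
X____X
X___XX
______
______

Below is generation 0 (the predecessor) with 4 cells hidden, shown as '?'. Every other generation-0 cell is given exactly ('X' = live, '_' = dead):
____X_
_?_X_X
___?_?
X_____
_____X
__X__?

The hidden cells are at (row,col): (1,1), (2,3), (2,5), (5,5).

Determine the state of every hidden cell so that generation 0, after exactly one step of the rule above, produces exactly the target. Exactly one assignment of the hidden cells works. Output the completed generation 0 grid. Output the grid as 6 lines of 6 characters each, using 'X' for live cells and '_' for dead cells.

Hidden generation-0 cells (in order): (1,1), (2,3), (2,5), (5,5).
A hidden cell only influences target cells in its own 3x3 neighborhood. Try each of the 2^4 = 16 assignments, step the completed generation 0 forward once under B3/S23, and compare with the target:
  (1,1)=_ (2,3)=_ (2,5)=_ (5,5)=_ -> step gives (1,3)='_' but target has 'X' -> reject
  (1,1)=_ (2,3)=_ (2,5)=_ (5,5)=X -> step gives (0,5)='X' but target has '_' -> reject
  (1,1)=_ (2,3)=_ (2,5)=X (5,5)=_ -> step gives (1,3)='_' but target has 'X' -> reject
  (1,1)=_ (2,3)=_ (2,5)=X (5,5)=X -> step gives (0,5)='X' but target has '_' -> reject
  (1,1)=_ (2,3)=X (2,5)=_ (5,5)=_ -> step gives (1,5)='_' but target has 'X' -> reject
  (1,1)=_ (2,3)=X (2,5)=_ (5,5)=X -> step gives (0,5)='X' but target has '_' -> reject
  (1,1)=_ (2,3)=X (2,5)=X (5,5)=_ -> step reproduces the target at every cell -> ACCEPT
  (1,1)=_ (2,3)=X (2,5)=X (5,5)=X -> step gives (0,5)='X' but target has '_' -> reject
  (1,1)=X (2,3)=_ (2,5)=_ (5,5)=_ -> step gives (0,2)='X' but target has '_' -> reject
  (1,1)=X (2,3)=_ (2,5)=_ (5,5)=X -> step gives (0,0)='X' but target has '_' -> reject
  (1,1)=X (2,3)=_ (2,5)=X (5,5)=_ -> step gives (0,2)='X' but target has '_' -> reject
  (1,1)=X (2,3)=_ (2,5)=X (5,5)=X -> step gives (0,0)='X' but target has '_' -> reject
  (1,1)=X (2,3)=X (2,5)=_ (5,5)=_ -> step gives (0,2)='X' but target has '_' -> reject
  (1,1)=X (2,3)=X (2,5)=_ (5,5)=X -> step gives (0,0)='X' but target has '_' -> reject
  (1,1)=X (2,3)=X (2,5)=X (5,5)=_ -> step gives (0,2)='X' but target has '_' -> reject
  (1,1)=X (2,3)=X (2,5)=X (5,5)=X -> step gives (0,0)='X' but target has '_' -> reject
Unique solution: (1,1)=dead, (2,3)=live, (2,5)=live, (5,5)=dead.
Check: live-neighbor counts of every cell in the completed generation 0:
112322
202252
312142
211133
221111
110222
Applying B3/S23 to generation 0 with these counts gives:
___XX_
___X_X
X____X
X___XX
______
______
which matches the target exactly.

Answer: ____X_
___X_X
___X_X
X_____
_____X
__X___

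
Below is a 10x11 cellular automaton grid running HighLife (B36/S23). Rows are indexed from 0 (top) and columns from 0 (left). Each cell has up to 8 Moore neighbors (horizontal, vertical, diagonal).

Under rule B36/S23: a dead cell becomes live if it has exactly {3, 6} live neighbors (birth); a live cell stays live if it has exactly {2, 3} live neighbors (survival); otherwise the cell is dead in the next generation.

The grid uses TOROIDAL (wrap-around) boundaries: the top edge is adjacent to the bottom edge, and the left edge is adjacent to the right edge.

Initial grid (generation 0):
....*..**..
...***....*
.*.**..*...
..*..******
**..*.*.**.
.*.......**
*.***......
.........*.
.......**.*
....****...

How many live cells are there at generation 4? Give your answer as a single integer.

Simulating step by step:
Generation 0 (given above): 39 live cells
Generation 1: 37 live cells
.....*.**..
..*..****..
*......*..*
..*.......*
.**...*...*
....**..**.
****.....*.
...*....***
.....*.***.
....**...*.
Generation 2: 39 live cells
......*..*.
.....*...*.
**.....****
..*......**
****.*....*
....**..**.
****.......
**.**..*...
.....***...
....**..**.
Generation 3: 35 live cells
....*.*..**
*.....**...
**.........
.*.*.......
****.*..*..
.**..*...*.
*....*..*.*
*..***.*...
...*...*...
....*...**.
Generation 4: 45 live cells
......*..**
**...***...
***........
..***......
*..*.......
...*.**.**.
*.**.*..***
*..*.*.**.*
...*.***...
...***.****
Population at generation 4: 45

Answer: 45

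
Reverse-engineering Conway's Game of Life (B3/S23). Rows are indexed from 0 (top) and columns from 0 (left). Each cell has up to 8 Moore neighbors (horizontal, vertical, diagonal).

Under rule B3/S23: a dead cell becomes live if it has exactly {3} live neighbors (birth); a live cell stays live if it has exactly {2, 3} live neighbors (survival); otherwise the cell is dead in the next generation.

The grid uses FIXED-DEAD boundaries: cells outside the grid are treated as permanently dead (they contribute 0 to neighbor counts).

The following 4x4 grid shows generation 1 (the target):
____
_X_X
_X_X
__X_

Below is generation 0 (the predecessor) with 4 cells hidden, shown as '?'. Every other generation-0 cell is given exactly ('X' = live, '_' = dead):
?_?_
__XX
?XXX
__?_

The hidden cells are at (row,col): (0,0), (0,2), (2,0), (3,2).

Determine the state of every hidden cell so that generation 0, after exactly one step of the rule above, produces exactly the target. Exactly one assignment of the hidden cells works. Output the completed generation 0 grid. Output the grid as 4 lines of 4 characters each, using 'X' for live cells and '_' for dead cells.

Answer: ____
__XX
_XXX
____

Derivation:
Hidden generation-0 cells (in order): (0,0), (0,2), (2,0), (3,2).
A hidden cell only influences target cells in its own 3x3 neighborhood. Try each of the 2^4 = 16 assignments, step the completed generation 0 forward once under B3/S23, and compare with the target:
  (0,0)=_ (0,2)=_ (2,0)=_ (3,2)=_ -> step reproduces the target at every cell -> ACCEPT
  (0,0)=_ (0,2)=_ (2,0)=_ (3,2)=X -> step gives (2,3)='_' but target has 'X' -> reject
  (0,0)=_ (0,2)=_ (2,0)=X (3,2)=_ -> step gives (1,1)='_' but target has 'X' -> reject
  (0,0)=_ (0,2)=_ (2,0)=X (3,2)=X -> step gives (1,1)='_' but target has 'X' -> reject
  (0,0)=_ (0,2)=X (2,0)=_ (3,2)=_ -> step gives (0,2)='X' but target has '_' -> reject
  (0,0)=_ (0,2)=X (2,0)=_ (3,2)=X -> step gives (0,2)='X' but target has '_' -> reject
  (0,0)=_ (0,2)=X (2,0)=X (3,2)=_ -> step gives (0,2)='X' but target has '_' -> reject
  (0,0)=_ (0,2)=X (2,0)=X (3,2)=X -> step gives (0,2)='X' but target has '_' -> reject
  (0,0)=X (0,2)=_ (2,0)=_ (3,2)=_ -> step gives (1,1)='_' but target has 'X' -> reject
  (0,0)=X (0,2)=_ (2,0)=_ (3,2)=X -> step gives (1,1)='_' but target has 'X' -> reject
  (0,0)=X (0,2)=_ (2,0)=X (3,2)=_ -> step gives (1,0)='X' but target has '_' -> reject
  (0,0)=X (0,2)=_ (2,0)=X (3,2)=X -> step gives (1,0)='X' but target has '_' -> reject
  (0,0)=X (0,2)=X (2,0)=_ (3,2)=_ -> step gives (0,1)='X' but target has '_' -> reject
  (0,0)=X (0,2)=X (2,0)=_ (3,2)=X -> step gives (0,1)='X' but target has '_' -> reject
  (0,0)=X (0,2)=X (2,0)=X (3,2)=_ -> step gives (0,1)='X' but target has '_' -> reject
  (0,0)=X (0,2)=X (2,0)=X (3,2)=X -> step gives (0,1)='X' but target has '_' -> reject
Unique solution: (0,0)=dead, (0,2)=dead, (2,0)=dead, (3,2)=dead.
Check: live-neighbor counts of every cell in the completed generation 0:
0122
1343
1243
1232
Applying B3/S23 to generation 0 with these counts gives:
____
_X_X
_X_X
__X_
which matches the target exactly.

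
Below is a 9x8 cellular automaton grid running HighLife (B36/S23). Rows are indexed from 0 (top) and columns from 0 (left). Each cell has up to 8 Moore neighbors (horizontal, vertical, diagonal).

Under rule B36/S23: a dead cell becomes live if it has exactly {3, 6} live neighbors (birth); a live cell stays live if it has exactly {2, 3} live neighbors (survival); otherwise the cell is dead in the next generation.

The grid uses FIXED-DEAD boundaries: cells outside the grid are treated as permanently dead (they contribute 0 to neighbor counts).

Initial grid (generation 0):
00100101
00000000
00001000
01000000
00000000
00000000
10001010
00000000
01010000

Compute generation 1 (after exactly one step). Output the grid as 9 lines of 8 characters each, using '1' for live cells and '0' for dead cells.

Answer: 00000000
00000000
00000000
00000000
00000000
00000000
00000000
00000000
00000000

Derivation:
Simulating step by step:
Generation 0 (given above): 10 live cells
Generation 1: 0 live cells
(generation 1 grid is the final answer)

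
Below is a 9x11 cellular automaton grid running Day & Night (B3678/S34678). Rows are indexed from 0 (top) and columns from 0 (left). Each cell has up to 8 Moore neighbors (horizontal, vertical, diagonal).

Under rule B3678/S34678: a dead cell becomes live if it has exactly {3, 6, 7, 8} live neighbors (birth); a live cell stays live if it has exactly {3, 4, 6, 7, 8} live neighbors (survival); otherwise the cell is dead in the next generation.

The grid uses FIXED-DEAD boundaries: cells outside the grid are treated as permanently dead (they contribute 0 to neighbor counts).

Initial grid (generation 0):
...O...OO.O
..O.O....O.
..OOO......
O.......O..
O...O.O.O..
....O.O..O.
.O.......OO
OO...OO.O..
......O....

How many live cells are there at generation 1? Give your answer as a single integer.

Simulating step by step:
Generation 0 (given above): 28 live cells
Generation 1: 25 live cells
.........O.
..OOO...O..
.O.O.......
.O..OO.O...
.........O.
.......OOOO
O.....OOOO.
.......O.O.
.....O.O...
Population at generation 1: 25

Answer: 25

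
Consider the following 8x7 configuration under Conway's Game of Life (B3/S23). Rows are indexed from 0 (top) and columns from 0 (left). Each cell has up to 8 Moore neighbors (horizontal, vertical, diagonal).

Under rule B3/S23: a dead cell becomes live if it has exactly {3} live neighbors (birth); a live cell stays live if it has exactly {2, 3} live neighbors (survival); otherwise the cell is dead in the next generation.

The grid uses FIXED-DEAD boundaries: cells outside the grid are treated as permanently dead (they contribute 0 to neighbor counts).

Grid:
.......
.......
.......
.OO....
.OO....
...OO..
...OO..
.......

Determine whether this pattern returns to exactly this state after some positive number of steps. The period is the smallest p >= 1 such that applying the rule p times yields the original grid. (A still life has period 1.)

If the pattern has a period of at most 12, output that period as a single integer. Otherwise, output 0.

Answer: 2

Derivation:
Simulating and comparing each generation to the original:
Gen 0 (original, given above): 8 live cells
Gen 1: 6 live cells, differs from original
Gen 2: 8 live cells, MATCHES original -> period = 2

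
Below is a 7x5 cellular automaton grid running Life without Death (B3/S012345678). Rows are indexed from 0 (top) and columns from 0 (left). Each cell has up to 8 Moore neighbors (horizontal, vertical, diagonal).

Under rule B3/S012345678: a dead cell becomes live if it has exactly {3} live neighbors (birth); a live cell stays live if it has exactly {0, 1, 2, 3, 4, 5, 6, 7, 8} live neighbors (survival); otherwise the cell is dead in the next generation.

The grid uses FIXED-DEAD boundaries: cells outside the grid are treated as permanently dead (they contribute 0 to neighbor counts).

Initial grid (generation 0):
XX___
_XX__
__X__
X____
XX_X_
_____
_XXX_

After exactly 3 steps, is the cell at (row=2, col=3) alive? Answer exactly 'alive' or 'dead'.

Answer: alive

Derivation:
Simulating step by step:
Generation 0 (given above): 12 live cells
Generation 1: 17 live cells
XXX__
XXX__
__X__
X_X__
XX_X_
X__X_
_XXX_
Generation 2: 22 live cells
XXX__
XXXX_
X_XX_
X_XX_
XX_X_
X__XX
_XXX_
Generation 3: 26 live cells
XXXX_
XXXX_
X_XXX
X_XXX
XX_X_
X__XX
_XXXX

Cell (2,3) at generation 3: 1 -> alive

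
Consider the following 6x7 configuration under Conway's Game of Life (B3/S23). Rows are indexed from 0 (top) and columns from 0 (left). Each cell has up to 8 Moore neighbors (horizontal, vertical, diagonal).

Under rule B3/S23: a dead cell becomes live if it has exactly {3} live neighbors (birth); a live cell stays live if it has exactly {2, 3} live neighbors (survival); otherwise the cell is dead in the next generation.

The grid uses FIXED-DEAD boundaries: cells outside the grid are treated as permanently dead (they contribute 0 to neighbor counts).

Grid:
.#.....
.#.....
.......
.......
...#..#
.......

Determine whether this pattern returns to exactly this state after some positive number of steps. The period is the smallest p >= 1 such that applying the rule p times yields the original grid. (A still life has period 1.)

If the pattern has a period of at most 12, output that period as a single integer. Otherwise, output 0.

Answer: 0

Derivation:
Simulating and comparing each generation to the original:
Gen 0 (original, given above): 4 live cells
Gen 1: 0 live cells, differs from original
Gen 2: 0 live cells, differs from original
Gen 3: 0 live cells, differs from original
Gen 4: 0 live cells, differs from original
Gen 5: 0 live cells, differs from original
Gen 6: 0 live cells, differs from original
Gen 7: 0 live cells, differs from original
Gen 8: 0 live cells, differs from original
Gen 9: 0 live cells, differs from original
Gen 10: 0 live cells, differs from original
Gen 11: 0 live cells, differs from original
Gen 12: 0 live cells, differs from original
No period found within 12 steps.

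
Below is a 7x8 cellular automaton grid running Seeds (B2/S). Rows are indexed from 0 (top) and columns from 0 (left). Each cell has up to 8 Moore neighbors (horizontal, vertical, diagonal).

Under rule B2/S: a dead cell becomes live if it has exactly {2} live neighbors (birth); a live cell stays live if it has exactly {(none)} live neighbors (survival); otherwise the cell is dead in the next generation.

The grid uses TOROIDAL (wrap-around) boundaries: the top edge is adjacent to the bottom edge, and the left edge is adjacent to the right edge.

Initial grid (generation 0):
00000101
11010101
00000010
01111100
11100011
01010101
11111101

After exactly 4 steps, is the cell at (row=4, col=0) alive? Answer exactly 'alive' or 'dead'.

Simulating step by step:
Generation 0 (given above): 29 live cells
Generation 1: 1 live cells
00000000
00100000
00000000
00000000
00000000
00000000
00000000
Generation 2: 0 live cells
00000000
00000000
00000000
00000000
00000000
00000000
00000000
Generation 3: 0 live cells
00000000
00000000
00000000
00000000
00000000
00000000
00000000
Generation 4: 0 live cells
00000000
00000000
00000000
00000000
00000000
00000000
00000000

Cell (4,0) at generation 4: 0 -> dead

Answer: dead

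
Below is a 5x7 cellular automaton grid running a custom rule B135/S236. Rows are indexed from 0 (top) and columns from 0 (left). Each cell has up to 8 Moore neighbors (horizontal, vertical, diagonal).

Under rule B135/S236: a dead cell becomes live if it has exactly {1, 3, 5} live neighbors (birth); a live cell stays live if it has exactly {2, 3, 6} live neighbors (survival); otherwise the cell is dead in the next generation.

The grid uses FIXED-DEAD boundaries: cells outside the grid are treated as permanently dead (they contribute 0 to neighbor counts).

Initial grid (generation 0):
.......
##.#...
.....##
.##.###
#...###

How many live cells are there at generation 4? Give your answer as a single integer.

Answer: 14

Derivation:
Simulating step by step:
Generation 0 (given above): 14 live cells
Generation 1: 11 live cells
...##..
.......
#..#..#
.#.#...
.#.##.#
Generation 2: 16 live cells
..#..#.
##.##.#
..#..#.
####.#.
...##..
Generation 3: 20 live cells
.#####.
.#.##.#
...####
.#..##.
.#.##.#
Generation 4: 14 live cells
.#...#.
.#.#..#
....###
...###.
..###..
Population at generation 4: 14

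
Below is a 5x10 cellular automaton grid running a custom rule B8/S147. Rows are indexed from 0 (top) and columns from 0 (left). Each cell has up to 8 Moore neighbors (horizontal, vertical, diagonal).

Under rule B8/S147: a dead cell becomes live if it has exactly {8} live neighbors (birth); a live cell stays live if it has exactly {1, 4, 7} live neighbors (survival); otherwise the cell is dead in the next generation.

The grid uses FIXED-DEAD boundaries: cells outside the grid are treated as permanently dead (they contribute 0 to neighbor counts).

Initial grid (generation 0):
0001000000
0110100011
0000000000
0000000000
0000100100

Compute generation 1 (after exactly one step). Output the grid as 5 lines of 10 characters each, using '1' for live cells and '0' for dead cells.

Simulating step by step:
Generation 0 (given above): 8 live cells
Generation 1: 4 live cells
(generation 1 grid is the final answer)

Answer: 0000000000
0100100011
0000000000
0000000000
0000000000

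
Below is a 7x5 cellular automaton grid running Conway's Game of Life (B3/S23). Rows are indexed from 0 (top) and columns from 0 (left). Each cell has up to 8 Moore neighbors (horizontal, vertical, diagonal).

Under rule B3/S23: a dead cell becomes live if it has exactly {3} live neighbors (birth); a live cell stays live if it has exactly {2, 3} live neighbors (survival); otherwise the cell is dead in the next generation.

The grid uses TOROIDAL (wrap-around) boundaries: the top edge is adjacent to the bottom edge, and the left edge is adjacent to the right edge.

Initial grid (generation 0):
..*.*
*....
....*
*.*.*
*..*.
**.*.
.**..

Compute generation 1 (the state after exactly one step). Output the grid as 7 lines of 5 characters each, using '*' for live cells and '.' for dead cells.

Answer: *.**.
*..**
.*.**
**...
...*.
*..*.
....*

Derivation:
Simulating step by step:
Generation 0 (given above): 14 live cells
Generation 1: 15 live cells
(generation 1 grid is the final answer)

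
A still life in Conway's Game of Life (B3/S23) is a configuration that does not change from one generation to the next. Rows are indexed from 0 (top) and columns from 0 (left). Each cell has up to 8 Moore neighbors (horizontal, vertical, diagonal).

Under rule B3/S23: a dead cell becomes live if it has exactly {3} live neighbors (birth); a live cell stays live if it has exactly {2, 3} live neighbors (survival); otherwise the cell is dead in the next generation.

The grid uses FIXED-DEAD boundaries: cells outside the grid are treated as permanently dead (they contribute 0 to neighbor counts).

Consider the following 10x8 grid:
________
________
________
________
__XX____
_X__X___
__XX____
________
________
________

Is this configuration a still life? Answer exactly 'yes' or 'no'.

Answer: yes

Derivation:
Compute generation 1 and compare to generation 0 (given above):
Generation 1:
________
________
________
________
__XX____
_X__X___
__XX____
________
________
________
The grids are IDENTICAL -> still life.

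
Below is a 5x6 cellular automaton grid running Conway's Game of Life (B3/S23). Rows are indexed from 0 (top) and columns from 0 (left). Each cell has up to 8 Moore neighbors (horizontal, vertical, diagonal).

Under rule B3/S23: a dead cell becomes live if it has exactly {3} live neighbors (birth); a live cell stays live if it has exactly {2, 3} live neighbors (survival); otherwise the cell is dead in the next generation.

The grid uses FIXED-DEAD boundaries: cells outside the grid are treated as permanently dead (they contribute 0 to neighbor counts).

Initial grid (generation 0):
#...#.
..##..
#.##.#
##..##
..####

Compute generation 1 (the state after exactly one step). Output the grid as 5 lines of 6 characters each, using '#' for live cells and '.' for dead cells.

Simulating step by step:
Generation 0 (given above): 16 live cells
Generation 1: 9 live cells
(generation 1 grid is the final answer)

Answer: ...#..
..#...
#....#
#.....
.###.#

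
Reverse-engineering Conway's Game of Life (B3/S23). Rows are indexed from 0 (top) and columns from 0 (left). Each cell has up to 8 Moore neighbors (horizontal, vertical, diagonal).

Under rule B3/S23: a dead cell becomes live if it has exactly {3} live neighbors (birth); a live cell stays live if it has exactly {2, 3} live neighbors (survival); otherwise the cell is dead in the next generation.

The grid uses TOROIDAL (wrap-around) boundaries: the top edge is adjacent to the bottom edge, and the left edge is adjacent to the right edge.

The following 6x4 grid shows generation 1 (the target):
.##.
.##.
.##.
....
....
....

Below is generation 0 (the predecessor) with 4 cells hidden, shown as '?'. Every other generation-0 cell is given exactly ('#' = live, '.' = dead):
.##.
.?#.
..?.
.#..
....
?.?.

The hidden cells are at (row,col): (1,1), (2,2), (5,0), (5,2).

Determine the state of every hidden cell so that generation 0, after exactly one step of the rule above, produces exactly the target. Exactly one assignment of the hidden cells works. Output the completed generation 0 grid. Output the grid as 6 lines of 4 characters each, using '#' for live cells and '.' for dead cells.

Answer: .##.
.##.
....
.#..
....
....

Derivation:
Hidden generation-0 cells (in order): (1,1), (2,2), (5,0), (5,2).
A hidden cell only influences target cells in its own 3x3 neighborhood. Try each of the 2^4 = 16 assignments, step the completed generation 0 forward once under B3/S23, and compare with the target:
  (1,1)=. (2,2)=. (5,0)=. (5,2)=. -> step gives (2,1)='.' but target has '#' -> reject
  (1,1)=. (2,2)=. (5,0)=. (5,2)=# -> step gives (0,3)='#' but target has '.' -> reject
  (1,1)=. (2,2)=. (5,0)=# (5,2)=. -> step gives (0,3)='#' but target has '.' -> reject
  (1,1)=. (2,2)=. (5,0)=# (5,2)=# -> step gives (0,1)='.' but target has '#' -> reject
  (1,1)=. (2,2)=# (5,0)=. (5,2)=. -> step gives (1,1)='.' but target has '#' -> reject
  (1,1)=. (2,2)=# (5,0)=. (5,2)=# -> step gives (0,3)='#' but target has '.' -> reject
  (1,1)=. (2,2)=# (5,0)=# (5,2)=. -> step gives (0,3)='#' but target has '.' -> reject
  (1,1)=. (2,2)=# (5,0)=# (5,2)=# -> step gives (0,1)='.' but target has '#' -> reject
  (1,1)=# (2,2)=. (5,0)=. (5,2)=. -> step reproduces the target at every cell -> ACCEPT
  (1,1)=# (2,2)=. (5,0)=. (5,2)=# -> step gives (0,1)='.' but target has '#' -> reject
  (1,1)=# (2,2)=. (5,0)=# (5,2)=. -> step gives (0,0)='#' but target has '.' -> reject
  (1,1)=# (2,2)=. (5,0)=# (5,2)=# -> step gives (0,0)='#' but target has '.' -> reject
  (1,1)=# (2,2)=# (5,0)=. (5,2)=. -> step gives (1,1)='.' but target has '#' -> reject
  (1,1)=# (2,2)=# (5,0)=. (5,2)=# -> step gives (0,1)='.' but target has '#' -> reject
  (1,1)=# (2,2)=# (5,0)=# (5,2)=. -> step gives (0,0)='#' but target has '.' -> reject
  (1,1)=# (2,2)=# (5,0)=# (5,2)=# -> step gives (0,0)='#' but target has '.' -> reject
Unique solution: (1,1)=live, (2,2)=dead, (5,0)=dead, (5,2)=dead.
Check: live-neighbor counts of every cell in the completed generation 0:
2332
2332
2331
1010
1110
1221
Applying B3/S23 to generation 0 with these counts gives:
.##.
.##.
.##.
....
....
....
which matches the target exactly.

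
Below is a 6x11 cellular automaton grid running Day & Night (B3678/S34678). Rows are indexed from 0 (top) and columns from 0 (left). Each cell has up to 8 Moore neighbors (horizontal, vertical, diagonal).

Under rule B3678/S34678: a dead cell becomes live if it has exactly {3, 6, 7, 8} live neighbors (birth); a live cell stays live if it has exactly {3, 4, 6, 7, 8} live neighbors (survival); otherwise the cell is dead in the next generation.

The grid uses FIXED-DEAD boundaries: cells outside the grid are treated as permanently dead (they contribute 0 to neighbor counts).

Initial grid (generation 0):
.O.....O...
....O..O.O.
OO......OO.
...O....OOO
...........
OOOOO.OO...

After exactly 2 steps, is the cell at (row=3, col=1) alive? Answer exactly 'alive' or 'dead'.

Simulating step by step:
Generation 0 (given above): 20 live cells
Generation 1: 11 live cells
........O..
OO.........
.......O...
........OO.
.O..O..OOO.
...........
Generation 2: 5 live cells
...........
...........
........O..
.........O.
........OO.
........O..

Cell (3,1) at generation 2: 0 -> dead

Answer: dead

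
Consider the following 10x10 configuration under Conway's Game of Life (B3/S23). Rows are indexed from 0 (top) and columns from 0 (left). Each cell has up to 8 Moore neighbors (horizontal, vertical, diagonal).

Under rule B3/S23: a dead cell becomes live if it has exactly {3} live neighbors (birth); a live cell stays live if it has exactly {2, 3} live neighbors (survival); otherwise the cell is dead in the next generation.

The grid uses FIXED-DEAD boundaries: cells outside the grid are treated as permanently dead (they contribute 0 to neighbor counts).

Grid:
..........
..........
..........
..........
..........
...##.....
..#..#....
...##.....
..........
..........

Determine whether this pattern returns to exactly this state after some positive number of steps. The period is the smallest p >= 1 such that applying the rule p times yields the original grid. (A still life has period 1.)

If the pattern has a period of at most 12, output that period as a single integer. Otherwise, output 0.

Answer: 1

Derivation:
Simulating and comparing each generation to the original:
Gen 0 (original, given above): 6 live cells
Gen 1: 6 live cells, MATCHES original -> period = 1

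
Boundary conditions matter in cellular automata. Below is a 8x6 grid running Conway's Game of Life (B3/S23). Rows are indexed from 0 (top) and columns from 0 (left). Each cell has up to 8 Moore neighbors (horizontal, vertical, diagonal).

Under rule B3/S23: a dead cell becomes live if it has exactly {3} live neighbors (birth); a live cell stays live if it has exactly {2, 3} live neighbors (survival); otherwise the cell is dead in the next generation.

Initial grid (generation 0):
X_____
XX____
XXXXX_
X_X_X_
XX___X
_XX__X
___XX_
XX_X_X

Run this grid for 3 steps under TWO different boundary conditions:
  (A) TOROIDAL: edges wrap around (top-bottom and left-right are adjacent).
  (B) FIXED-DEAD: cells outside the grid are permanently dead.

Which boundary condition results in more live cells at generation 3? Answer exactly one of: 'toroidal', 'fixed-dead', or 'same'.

Answer: toroidal

Derivation:
Under TOROIDAL boundary, generation 3:
XXX_X_
___X_X
___X_X
___X_X
____XX
______
X___XX
XX_XX_
Population = 19

Under FIXED-DEAD boundary, generation 3:
______
____X_
____X_
____X_
______
XX____
_X_XX_
___X__
Population = 9

Comparison: toroidal=19, fixed-dead=9 -> toroidal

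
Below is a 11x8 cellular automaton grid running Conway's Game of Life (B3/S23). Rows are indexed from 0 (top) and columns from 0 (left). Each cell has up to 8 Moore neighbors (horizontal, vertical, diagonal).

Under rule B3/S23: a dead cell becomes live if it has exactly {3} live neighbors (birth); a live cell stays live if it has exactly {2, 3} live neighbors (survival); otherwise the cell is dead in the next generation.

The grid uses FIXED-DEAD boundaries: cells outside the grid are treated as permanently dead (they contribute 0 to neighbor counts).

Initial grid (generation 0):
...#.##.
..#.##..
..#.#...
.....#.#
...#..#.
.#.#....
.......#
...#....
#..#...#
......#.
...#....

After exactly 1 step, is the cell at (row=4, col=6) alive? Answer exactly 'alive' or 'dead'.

Answer: alive

Derivation:
Simulating step by step:
Generation 0 (given above): 21 live cells
Generation 1: 16 live cells
...#.##.
..#...#.
....#.#.
...####.
..#.#.#.
..#.....
..#.....
........
........
........
........

Cell (4,6) at generation 1: 1 -> alive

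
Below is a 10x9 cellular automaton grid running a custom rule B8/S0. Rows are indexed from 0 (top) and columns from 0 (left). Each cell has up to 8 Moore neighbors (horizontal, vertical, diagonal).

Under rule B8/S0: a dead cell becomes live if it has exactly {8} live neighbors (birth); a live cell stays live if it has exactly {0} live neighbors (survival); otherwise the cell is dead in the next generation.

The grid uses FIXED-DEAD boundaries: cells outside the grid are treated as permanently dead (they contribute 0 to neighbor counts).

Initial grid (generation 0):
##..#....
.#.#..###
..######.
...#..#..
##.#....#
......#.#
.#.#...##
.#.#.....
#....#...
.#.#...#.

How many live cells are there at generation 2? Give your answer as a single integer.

Answer: 3

Derivation:
Simulating step by step:
Generation 0 (given above): 33 live cells
Generation 1: 3 live cells
.........
.........
.........
.........
.........
.........
.........
.........
.....#...
...#...#.
Generation 2: 3 live cells
.........
.........
.........
.........
.........
.........
.........
.........
.....#...
...#...#.
Population at generation 2: 3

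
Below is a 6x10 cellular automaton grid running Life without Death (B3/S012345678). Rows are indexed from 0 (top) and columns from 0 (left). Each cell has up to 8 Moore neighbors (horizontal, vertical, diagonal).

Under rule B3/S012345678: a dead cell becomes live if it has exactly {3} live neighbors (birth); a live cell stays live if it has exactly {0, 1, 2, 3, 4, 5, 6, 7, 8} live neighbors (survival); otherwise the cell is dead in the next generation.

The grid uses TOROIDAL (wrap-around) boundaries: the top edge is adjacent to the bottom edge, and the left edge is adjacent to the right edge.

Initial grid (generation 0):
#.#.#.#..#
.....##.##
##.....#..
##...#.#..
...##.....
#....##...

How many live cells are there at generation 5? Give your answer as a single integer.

Answer: 38

Derivation:
Simulating step by step:
Generation 0 (given above): 21 live cells
Generation 1: 31 live cells
###.#.#.##
.....##.##
##...#.#..
###.####..
##.##.....
##...##..#
Generation 2: 38 live cells
###.#.#.##
..#.###.##
###..#.#..
###.####.#
##.##..#..
##...#####
Generation 3: 38 live cells
###.#.#.##
..#.###.##
###..#.#..
###.####.#
##.##..#..
##...#####
Generation 4: 38 live cells
###.#.#.##
..#.###.##
###..#.#..
###.####.#
##.##..#..
##...#####
Generation 5: 38 live cells
###.#.#.##
..#.###.##
###..#.#..
###.####.#
##.##..#..
##...#####
Population at generation 5: 38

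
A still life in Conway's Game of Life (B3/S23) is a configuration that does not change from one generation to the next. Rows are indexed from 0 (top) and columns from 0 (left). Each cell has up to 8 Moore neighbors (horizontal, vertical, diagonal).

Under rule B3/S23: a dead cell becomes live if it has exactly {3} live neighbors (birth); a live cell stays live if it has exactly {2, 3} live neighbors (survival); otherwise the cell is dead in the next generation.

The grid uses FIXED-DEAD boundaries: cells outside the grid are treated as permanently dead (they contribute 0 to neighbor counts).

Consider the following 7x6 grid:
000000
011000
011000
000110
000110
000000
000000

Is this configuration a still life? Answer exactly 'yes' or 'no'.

Compute generation 1 and compare to generation 0 (given above):
Generation 1:
000000
011000
010000
000010
000110
000000
000000
Cell (2,2) differs: gen0=1 vs gen1=0 -> NOT a still life.

Answer: no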